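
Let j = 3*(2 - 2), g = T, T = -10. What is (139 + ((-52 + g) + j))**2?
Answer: 5929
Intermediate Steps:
g = -10
j = 0 (j = 3*0 = 0)
(139 + ((-52 + g) + j))**2 = (139 + ((-52 - 10) + 0))**2 = (139 + (-62 + 0))**2 = (139 - 62)**2 = 77**2 = 5929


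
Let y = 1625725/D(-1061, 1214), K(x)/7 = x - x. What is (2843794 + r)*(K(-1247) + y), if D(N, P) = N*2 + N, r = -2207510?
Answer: -1034422805900/3183 ≈ -3.2498e+8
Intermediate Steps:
D(N, P) = 3*N (D(N, P) = 2*N + N = 3*N)
K(x) = 0 (K(x) = 7*(x - x) = 7*0 = 0)
y = -1625725/3183 (y = 1625725/((3*(-1061))) = 1625725/(-3183) = 1625725*(-1/3183) = -1625725/3183 ≈ -510.75)
(2843794 + r)*(K(-1247) + y) = (2843794 - 2207510)*(0 - 1625725/3183) = 636284*(-1625725/3183) = -1034422805900/3183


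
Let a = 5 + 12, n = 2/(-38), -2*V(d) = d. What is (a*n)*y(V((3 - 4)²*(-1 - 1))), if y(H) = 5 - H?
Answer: -68/19 ≈ -3.5789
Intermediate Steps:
V(d) = -d/2
n = -1/19 (n = 2*(-1/38) = -1/19 ≈ -0.052632)
a = 17
(a*n)*y(V((3 - 4)²*(-1 - 1))) = (17*(-1/19))*(5 - (-1)*(3 - 4)²*(-1 - 1)/2) = -17*(5 - (-1)*(-1)²*(-2)/2)/19 = -17*(5 - (-1)*1*(-2)/2)/19 = -17*(5 - (-1)*(-2)/2)/19 = -17*(5 - 1*1)/19 = -17*(5 - 1)/19 = -17/19*4 = -68/19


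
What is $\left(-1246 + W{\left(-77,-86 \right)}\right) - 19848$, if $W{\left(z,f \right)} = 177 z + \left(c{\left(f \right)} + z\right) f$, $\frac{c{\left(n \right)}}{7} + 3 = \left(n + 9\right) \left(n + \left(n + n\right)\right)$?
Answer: $-11985627$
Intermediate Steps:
$c{\left(n \right)} = -21 + 21 n \left(9 + n\right)$ ($c{\left(n \right)} = -21 + 7 \left(n + 9\right) \left(n + \left(n + n\right)\right) = -21 + 7 \left(9 + n\right) \left(n + 2 n\right) = -21 + 7 \left(9 + n\right) 3 n = -21 + 7 \cdot 3 n \left(9 + n\right) = -21 + 21 n \left(9 + n\right)$)
$W{\left(z,f \right)} = 177 z + f \left(-21 + z + 21 f^{2} + 189 f\right)$ ($W{\left(z,f \right)} = 177 z + \left(\left(-21 + 21 f^{2} + 189 f\right) + z\right) f = 177 z + \left(-21 + z + 21 f^{2} + 189 f\right) f = 177 z + f \left(-21 + z + 21 f^{2} + 189 f\right)$)
$\left(-1246 + W{\left(-77,-86 \right)}\right) - 19848 = \left(-1246 + \left(177 \left(-77\right) - -6622 + 21 \left(-86\right) \left(-1 + \left(-86\right)^{2} + 9 \left(-86\right)\right)\right)\right) - 19848 = \left(-1246 + \left(-13629 + 6622 + 21 \left(-86\right) \left(-1 + 7396 - 774\right)\right)\right) - 19848 = \left(-1246 + \left(-13629 + 6622 + 21 \left(-86\right) 6621\right)\right) - 19848 = \left(-1246 - 11964533\right) - 19848 = -11965779 - 19848 = -11985627$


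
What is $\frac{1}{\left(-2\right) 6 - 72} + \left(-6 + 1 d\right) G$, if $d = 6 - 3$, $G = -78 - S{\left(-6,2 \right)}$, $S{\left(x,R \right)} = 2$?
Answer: $\frac{20159}{84} \approx 239.99$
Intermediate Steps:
$G = -80$ ($G = -78 - 2 = -80$)
$d = 3$ ($d = 6 - 3 = 3$)
$\frac{1}{\left(-2\right) 6 - 72} + \left(-6 + 1 d\right) G = \frac{1}{\left(-2\right) 6 - 72} + \left(-6 + 1 \cdot 3\right) \left(-80\right) = \frac{1}{-12 - 72} + \left(-6 + 3\right) \left(-80\right) = \frac{1}{-84} - -240 = - \frac{1}{84} + 240 = \frac{20159}{84}$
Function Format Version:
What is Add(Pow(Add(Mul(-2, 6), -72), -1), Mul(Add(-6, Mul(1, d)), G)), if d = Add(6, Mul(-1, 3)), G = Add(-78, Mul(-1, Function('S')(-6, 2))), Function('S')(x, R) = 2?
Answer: Rational(20159, 84) ≈ 239.99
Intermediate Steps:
G = -80 (G = Add(-78, Mul(-1, 2)) = Add(-78, -2) = -80)
d = 3 (d = Add(6, -3) = 3)
Add(Pow(Add(Mul(-2, 6), -72), -1), Mul(Add(-6, Mul(1, d)), G)) = Add(Pow(Add(Mul(-2, 6), -72), -1), Mul(Add(-6, Mul(1, 3)), -80)) = Add(Pow(Add(-12, -72), -1), Mul(Add(-6, 3), -80)) = Add(Pow(-84, -1), Mul(-3, -80)) = Add(Rational(-1, 84), 240) = Rational(20159, 84)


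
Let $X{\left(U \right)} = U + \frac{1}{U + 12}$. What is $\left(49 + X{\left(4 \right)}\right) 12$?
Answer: $\frac{2547}{4} \approx 636.75$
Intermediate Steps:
$X{\left(U \right)} = U + \frac{1}{12 + U}$
$\left(49 + X{\left(4 \right)}\right) 12 = \left(49 + \frac{1 + 4^{2} + 12 \cdot 4}{12 + 4}\right) 12 = \left(49 + \frac{1 + 16 + 48}{16}\right) 12 = \left(49 + \frac{1}{16} \cdot 65\right) 12 = \left(49 + \frac{65}{16}\right) 12 = \frac{849}{16} \cdot 12 = \frac{2547}{4}$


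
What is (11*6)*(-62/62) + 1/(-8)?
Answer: -529/8 ≈ -66.125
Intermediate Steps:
(11*6)*(-62/62) + 1/(-8) = 66*(-62*1/62) - 1/8 = 66*(-1) - 1/8 = -66 - 1/8 = -529/8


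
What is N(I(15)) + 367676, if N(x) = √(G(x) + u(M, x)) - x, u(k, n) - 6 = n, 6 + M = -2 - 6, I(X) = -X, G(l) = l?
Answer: 367691 + 2*I*√6 ≈ 3.6769e+5 + 4.899*I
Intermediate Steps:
M = -14 (M = -6 + (-2 - 6) = -6 - 8 = -14)
u(k, n) = 6 + n
N(x) = √(6 + 2*x) - x (N(x) = √(x + (6 + x)) - x = √(6 + 2*x) - x)
N(I(15)) + 367676 = (√(6 + 2*(-1*15)) - (-1)*15) + 367676 = (√(6 + 2*(-15)) - 1*(-15)) + 367676 = (√(6 - 30) + 15) + 367676 = (√(-24) + 15) + 367676 = (2*I*√6 + 15) + 367676 = (15 + 2*I*√6) + 367676 = 367691 + 2*I*√6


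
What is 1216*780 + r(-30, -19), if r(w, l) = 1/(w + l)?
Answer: 46475519/49 ≈ 9.4848e+5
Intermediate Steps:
r(w, l) = 1/(l + w)
1216*780 + r(-30, -19) = 1216*780 + 1/(-19 - 30) = 948480 + 1/(-49) = 948480 - 1/49 = 46475519/49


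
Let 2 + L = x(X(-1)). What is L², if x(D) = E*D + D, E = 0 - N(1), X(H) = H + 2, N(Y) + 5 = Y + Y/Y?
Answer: 4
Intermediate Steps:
N(Y) = -4 + Y (N(Y) = -5 + (Y + Y/Y) = -5 + (Y + 1) = -5 + (1 + Y) = -4 + Y)
X(H) = 2 + H
E = 3 (E = 0 - (-4 + 1) = 0 - 1*(-3) = 0 + 3 = 3)
x(D) = 4*D (x(D) = 3*D + D = 4*D)
L = 2 (L = -2 + 4*(2 - 1) = -2 + 4*1 = -2 + 4 = 2)
L² = 2² = 4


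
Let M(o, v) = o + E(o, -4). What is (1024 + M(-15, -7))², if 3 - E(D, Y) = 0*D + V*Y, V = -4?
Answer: 992016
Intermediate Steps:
E(D, Y) = 3 + 4*Y (E(D, Y) = 3 - (0*D - 4*Y) = 3 - (0 - 4*Y) = 3 - (-4)*Y = 3 + 4*Y)
M(o, v) = -13 + o (M(o, v) = o + (3 + 4*(-4)) = o + (3 - 16) = o - 13 = -13 + o)
(1024 + M(-15, -7))² = (1024 + (-13 - 15))² = (1024 - 28)² = 996² = 992016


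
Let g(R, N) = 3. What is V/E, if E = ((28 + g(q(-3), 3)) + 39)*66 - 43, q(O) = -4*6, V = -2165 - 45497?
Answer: -47662/4577 ≈ -10.413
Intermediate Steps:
V = -47662
q(O) = -24
E = 4577 (E = ((28 + 3) + 39)*66 - 43 = (31 + 39)*66 - 43 = 70*66 - 43 = 4620 - 43 = 4577)
V/E = -47662/4577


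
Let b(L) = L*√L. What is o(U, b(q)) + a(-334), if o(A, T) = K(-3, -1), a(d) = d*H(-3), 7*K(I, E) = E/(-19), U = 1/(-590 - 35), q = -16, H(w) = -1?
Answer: 44423/133 ≈ 334.01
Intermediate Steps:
U = -1/625 (U = 1/(-625) = -1/625 ≈ -0.0016000)
K(I, E) = -E/133 (K(I, E) = (E/(-19))/7 = (E*(-1/19))/7 = (-E/19)/7 = -E/133)
b(L) = L^(3/2)
a(d) = -d (a(d) = d*(-1) = -d)
o(A, T) = 1/133 (o(A, T) = -1/133*(-1) = 1/133)
o(U, b(q)) + a(-334) = 1/133 - 1*(-334) = 1/133 + 334 = 44423/133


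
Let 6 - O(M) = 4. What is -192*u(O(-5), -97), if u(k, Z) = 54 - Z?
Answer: -28992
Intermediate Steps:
O(M) = 2 (O(M) = 6 - 1*4 = 6 - 4 = 2)
-192*u(O(-5), -97) = -192*(54 - 1*(-97)) = -192*(54 + 97) = -192*151 = -28992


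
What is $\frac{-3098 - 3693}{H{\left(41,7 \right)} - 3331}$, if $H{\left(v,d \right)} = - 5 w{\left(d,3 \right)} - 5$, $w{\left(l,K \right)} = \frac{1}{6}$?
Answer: $\frac{40746}{20021} \approx 2.0352$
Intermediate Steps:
$w{\left(l,K \right)} = \frac{1}{6}$
$H{\left(v,d \right)} = - \frac{35}{6}$ ($H{\left(v,d \right)} = \left(-5\right) \frac{1}{6} - 5 = - \frac{5}{6} - 5 = - \frac{35}{6}$)
$\frac{-3098 - 3693}{H{\left(41,7 \right)} - 3331} = \frac{-3098 - 3693}{- \frac{35}{6} - 3331} = - \frac{6791}{- \frac{20021}{6}} = \left(-6791\right) \left(- \frac{6}{20021}\right) = \frac{40746}{20021}$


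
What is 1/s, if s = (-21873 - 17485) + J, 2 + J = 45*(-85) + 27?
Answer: -1/43158 ≈ -2.3171e-5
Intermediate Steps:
J = -3800 (J = -2 + (45*(-85) + 27) = -2 + (-3825 + 27) = -2 - 3798 = -3800)
s = -43158 (s = (-21873 - 17485) - 3800 = -39358 - 3800 = -43158)
1/s = 1/(-43158) = -1/43158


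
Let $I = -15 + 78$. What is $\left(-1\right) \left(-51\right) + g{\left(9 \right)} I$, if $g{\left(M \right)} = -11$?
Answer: $-642$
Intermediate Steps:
$I = 63$
$\left(-1\right) \left(-51\right) + g{\left(9 \right)} I = \left(-1\right) \left(-51\right) - 693 = 51 - 693 = -642$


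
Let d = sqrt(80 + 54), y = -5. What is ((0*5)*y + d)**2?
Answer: 134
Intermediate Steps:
d = sqrt(134) ≈ 11.576
((0*5)*y + d)**2 = ((0*5)*(-5) + sqrt(134))**2 = (0*(-5) + sqrt(134))**2 = (0 + sqrt(134))**2 = (sqrt(134))**2 = 134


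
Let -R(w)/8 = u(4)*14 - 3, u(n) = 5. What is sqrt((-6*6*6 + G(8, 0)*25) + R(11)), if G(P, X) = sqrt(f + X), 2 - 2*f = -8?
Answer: sqrt(-752 + 25*sqrt(5)) ≈ 26.384*I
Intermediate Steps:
f = 5 (f = 1 - 1/2*(-8) = 1 + 4 = 5)
G(P, X) = sqrt(5 + X)
R(w) = -536 (R(w) = -8*(5*14 - 3) = -8*(70 - 3) = -8*67 = -536)
sqrt((-6*6*6 + G(8, 0)*25) + R(11)) = sqrt((-6*6*6 + sqrt(5 + 0)*25) - 536) = sqrt((-36*6 + sqrt(5)*25) - 536) = sqrt((-216 + 25*sqrt(5)) - 536) = sqrt(-752 + 25*sqrt(5))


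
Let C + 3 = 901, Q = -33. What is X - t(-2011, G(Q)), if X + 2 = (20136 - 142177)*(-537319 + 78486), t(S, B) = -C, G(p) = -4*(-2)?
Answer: 55996439049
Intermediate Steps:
C = 898 (C = -3 + 901 = 898)
G(p) = 8
t(S, B) = -898 (t(S, B) = -1*898 = -898)
X = 55996438151 (X = -2 + (20136 - 142177)*(-537319 + 78486) = -2 - 122041*(-458833) = -2 + 55996438153 = 55996438151)
X - t(-2011, G(Q)) = 55996438151 - 1*(-898) = 55996438151 + 898 = 55996439049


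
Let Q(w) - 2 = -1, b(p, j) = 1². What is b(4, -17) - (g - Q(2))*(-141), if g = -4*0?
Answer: -140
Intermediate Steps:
b(p, j) = 1
g = 0
Q(w) = 1 (Q(w) = 2 - 1 = 1)
b(4, -17) - (g - Q(2))*(-141) = 1 - (0 - 1*1)*(-141) = 1 - (0 - 1)*(-141) = 1 - (-1)*(-141) = 1 - 1*141 = 1 - 141 = -140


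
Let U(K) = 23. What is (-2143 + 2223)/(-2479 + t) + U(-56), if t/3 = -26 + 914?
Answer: 867/37 ≈ 23.432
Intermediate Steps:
t = 2664 (t = 3*(-26 + 914) = 3*888 = 2664)
(-2143 + 2223)/(-2479 + t) + U(-56) = (-2143 + 2223)/(-2479 + 2664) + 23 = 80/185 + 23 = 80*(1/185) + 23 = 16/37 + 23 = 867/37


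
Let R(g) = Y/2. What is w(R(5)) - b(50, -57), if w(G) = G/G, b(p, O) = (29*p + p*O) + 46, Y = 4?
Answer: 1355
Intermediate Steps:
b(p, O) = 46 + 29*p + O*p (b(p, O) = (29*p + O*p) + 46 = 46 + 29*p + O*p)
R(g) = 2 (R(g) = 4/2 = 4*(½) = 2)
w(G) = 1
w(R(5)) - b(50, -57) = 1 - (46 + 29*50 - 57*50) = 1 - (46 + 1450 - 2850) = 1 - 1*(-1354) = 1 + 1354 = 1355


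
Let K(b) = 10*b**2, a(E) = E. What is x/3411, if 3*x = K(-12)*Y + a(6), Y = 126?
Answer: 60482/3411 ≈ 17.731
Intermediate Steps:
x = 60482 (x = ((10*(-12)**2)*126 + 6)/3 = ((10*144)*126 + 6)/3 = (1440*126 + 6)/3 = (181440 + 6)/3 = (1/3)*181446 = 60482)
x/3411 = 60482/3411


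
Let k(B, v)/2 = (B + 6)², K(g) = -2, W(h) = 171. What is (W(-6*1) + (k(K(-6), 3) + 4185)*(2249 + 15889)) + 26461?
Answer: 76514578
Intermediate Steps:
k(B, v) = 2*(6 + B)² (k(B, v) = 2*(B + 6)² = 2*(6 + B)²)
(W(-6*1) + (k(K(-6), 3) + 4185)*(2249 + 15889)) + 26461 = (171 + (2*(6 - 2)² + 4185)*(2249 + 15889)) + 26461 = (171 + (2*4² + 4185)*18138) + 26461 = (171 + (2*16 + 4185)*18138) + 26461 = (171 + (32 + 4185)*18138) + 26461 = (171 + 4217*18138) + 26461 = (171 + 76487946) + 26461 = 76488117 + 26461 = 76514578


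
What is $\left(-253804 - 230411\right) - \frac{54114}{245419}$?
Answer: $- \frac{118835615199}{245419} \approx -4.8422 \cdot 10^{5}$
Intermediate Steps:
$\left(-253804 - 230411\right) - \frac{54114}{245419} = -484215 - \frac{54114}{245419} = - \frac{118835615199}{245419}$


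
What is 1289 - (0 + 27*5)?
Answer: 1154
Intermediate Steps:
1289 - (0 + 27*5) = 1289 - (0 + 135) = 1289 - 1*135 = 1289 - 135 = 1154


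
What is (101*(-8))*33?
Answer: -26664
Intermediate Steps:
(101*(-8))*33 = -808*33 = -26664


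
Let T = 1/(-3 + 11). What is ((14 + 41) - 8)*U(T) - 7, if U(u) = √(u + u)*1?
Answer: 33/2 ≈ 16.500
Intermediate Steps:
T = ⅛ (T = 1/8 = ⅛ ≈ 0.12500)
U(u) = √2*√u (U(u) = √(2*u)*1 = (√2*√u)*1 = √2*√u)
((14 + 41) - 8)*U(T) - 7 = ((14 + 41) - 8)*(√2*√(⅛)) - 7 = (55 - 8)*(√2*(√2/4)) - 7 = 47*(½) - 7 = 47/2 - 7 = 33/2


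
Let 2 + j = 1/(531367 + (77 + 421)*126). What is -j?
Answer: 1188229/594115 ≈ 2.0000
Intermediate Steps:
j = -1188229/594115 (j = -2 + 1/(531367 + (77 + 421)*126) = -2 + 1/(531367 + 498*126) = -2 + 1/(531367 + 62748) = -2 + 1/594115 = -1188229/594115 ≈ -2.0000)
-j = -1*(-1188229/594115) = 1188229/594115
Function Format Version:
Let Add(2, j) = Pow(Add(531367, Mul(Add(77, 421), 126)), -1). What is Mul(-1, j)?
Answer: Rational(1188229, 594115) ≈ 2.0000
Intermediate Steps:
j = Rational(-1188229, 594115) (j = Add(-2, Pow(Add(531367, Mul(Add(77, 421), 126)), -1)) = Add(-2, Pow(Add(531367, Mul(498, 126)), -1)) = Add(-2, Pow(Add(531367, 62748), -1)) = Add(-2, Pow(594115, -1)) = Add(-2, Rational(1, 594115)) = Rational(-1188229, 594115) ≈ -2.0000)
Mul(-1, j) = Mul(-1, Rational(-1188229, 594115)) = Rational(1188229, 594115)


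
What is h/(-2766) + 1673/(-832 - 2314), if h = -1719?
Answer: 65038/725153 ≈ 0.089689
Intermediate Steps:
h/(-2766) + 1673/(-832 - 2314) = -1719/(-2766) + 1673/(-832 - 2314) = -1719*(-1/2766) + 1673/(-3146) = 573/922 + 1673*(-1/3146) = 573/922 - 1673/3146 = 65038/725153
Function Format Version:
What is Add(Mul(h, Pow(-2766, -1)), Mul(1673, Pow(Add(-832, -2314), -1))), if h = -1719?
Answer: Rational(65038, 725153) ≈ 0.089689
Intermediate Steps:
Add(Mul(h, Pow(-2766, -1)), Mul(1673, Pow(Add(-832, -2314), -1))) = Add(Mul(-1719, Pow(-2766, -1)), Mul(1673, Pow(Add(-832, -2314), -1))) = Add(Mul(-1719, Rational(-1, 2766)), Mul(1673, Pow(-3146, -1))) = Add(Rational(573, 922), Mul(1673, Rational(-1, 3146))) = Add(Rational(573, 922), Rational(-1673, 3146)) = Rational(65038, 725153)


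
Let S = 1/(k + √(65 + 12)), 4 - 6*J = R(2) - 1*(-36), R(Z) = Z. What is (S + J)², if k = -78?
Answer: 10476137302/324756441 + 204706*√77/108252147 ≈ 32.275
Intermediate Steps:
J = -17/3 (J = ⅔ - (2 - 1*(-36))/6 = ⅔ - (2 + 36)/6 = ⅔ - ⅙*38 = ⅔ - 19/3 = -17/3 ≈ -5.6667)
S = 1/(-78 + √77) (S = 1/(-78 + √(65 + 12)) = 1/(-78 + √77) ≈ -0.014446)
(S + J)² = ((-78/6007 - √77/6007) - 17/3)² = (-102353/18021 - √77/6007)²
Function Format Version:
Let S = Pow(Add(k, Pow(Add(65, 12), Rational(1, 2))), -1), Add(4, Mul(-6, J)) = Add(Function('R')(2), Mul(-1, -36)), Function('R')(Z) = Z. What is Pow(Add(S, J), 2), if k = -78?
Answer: Add(Rational(10476137302, 324756441), Mul(Rational(204706, 108252147), Pow(77, Rational(1, 2)))) ≈ 32.275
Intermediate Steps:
J = Rational(-17, 3) (J = Add(Rational(2, 3), Mul(Rational(-1, 6), Add(2, Mul(-1, -36)))) = Add(Rational(2, 3), Mul(Rational(-1, 6), Add(2, 36))) = Add(Rational(2, 3), Mul(Rational(-1, 6), 38)) = Add(Rational(2, 3), Rational(-19, 3)) = Rational(-17, 3) ≈ -5.6667)
S = Pow(Add(-78, Pow(77, Rational(1, 2))), -1) (S = Pow(Add(-78, Pow(Add(65, 12), Rational(1, 2))), -1) = Pow(Add(-78, Pow(77, Rational(1, 2))), -1) ≈ -0.014446)
Pow(Add(S, J), 2) = Pow(Add(Add(Rational(-78, 6007), Mul(Rational(-1, 6007), Pow(77, Rational(1, 2)))), Rational(-17, 3)), 2) = Pow(Add(Rational(-102353, 18021), Mul(Rational(-1, 6007), Pow(77, Rational(1, 2)))), 2)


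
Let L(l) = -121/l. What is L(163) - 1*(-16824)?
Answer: 2742191/163 ≈ 16823.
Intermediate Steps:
L(163) - 1*(-16824) = -121/163 - 1*(-16824) = -121*1/163 + 16824 = -121/163 + 16824 = 2742191/163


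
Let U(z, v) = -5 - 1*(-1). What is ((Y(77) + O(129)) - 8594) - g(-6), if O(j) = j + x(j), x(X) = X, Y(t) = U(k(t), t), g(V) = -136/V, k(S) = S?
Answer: -25088/3 ≈ -8362.7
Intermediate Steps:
U(z, v) = -4 (U(z, v) = -5 + 1 = -4)
Y(t) = -4
O(j) = 2*j (O(j) = j + j = 2*j)
((Y(77) + O(129)) - 8594) - g(-6) = ((-4 + 2*129) - 8594) - (-136)/(-6) = ((-4 + 258) - 8594) - (-136)*(-1)/6 = (254 - 8594) - 1*68/3 = -8340 - 68/3 = -25088/3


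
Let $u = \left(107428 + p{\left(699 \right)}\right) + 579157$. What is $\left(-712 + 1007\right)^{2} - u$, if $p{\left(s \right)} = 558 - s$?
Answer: $-599419$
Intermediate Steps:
$u = 686444$ ($u = \left(107428 + \left(558 - 699\right)\right) + 579157 = \left(107428 - 141\right) + 579157 = 107287 + 579157 = 686444$)
$\left(-712 + 1007\right)^{2} - u = \left(-712 + 1007\right)^{2} - 686444 = 295^{2} - 686444 = 87025 - 686444 = -599419$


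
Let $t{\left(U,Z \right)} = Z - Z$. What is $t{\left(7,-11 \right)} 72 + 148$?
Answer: $148$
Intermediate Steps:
$t{\left(U,Z \right)} = 0$
$t{\left(7,-11 \right)} 72 + 148 = 0 \cdot 72 + 148 = 0 + 148 = 148$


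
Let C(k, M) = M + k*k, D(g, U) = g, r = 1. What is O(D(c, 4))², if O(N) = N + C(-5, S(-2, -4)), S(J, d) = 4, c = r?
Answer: 900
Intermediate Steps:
c = 1
C(k, M) = M + k²
O(N) = 29 + N (O(N) = N + (4 + (-5)²) = N + (4 + 25) = N + 29 = 29 + N)
O(D(c, 4))² = (29 + 1)² = 30² = 900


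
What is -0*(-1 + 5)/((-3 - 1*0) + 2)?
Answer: 0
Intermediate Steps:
-0*(-1 + 5)/((-3 - 1*0) + 2) = -0*4/((-3 + 0) + 2) = -0*4/(-3 + 2) = -0*4/(-1) = -0*4*(-1) = -0*(-4) = -724*0 = 0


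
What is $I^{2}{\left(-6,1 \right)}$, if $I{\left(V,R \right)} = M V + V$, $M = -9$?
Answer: $2304$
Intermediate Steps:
$I{\left(V,R \right)} = - 8 V$ ($I{\left(V,R \right)} = - 9 V + V = - 8 V$)
$I^{2}{\left(-6,1 \right)} = \left(\left(-8\right) \left(-6\right)\right)^{2} = 48^{2} = 2304$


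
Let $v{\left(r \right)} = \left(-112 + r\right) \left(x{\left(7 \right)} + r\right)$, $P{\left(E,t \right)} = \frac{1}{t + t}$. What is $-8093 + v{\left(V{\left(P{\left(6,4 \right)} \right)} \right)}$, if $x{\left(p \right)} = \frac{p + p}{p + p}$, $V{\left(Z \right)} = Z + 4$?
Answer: $- \frac{553335}{64} \approx -8645.9$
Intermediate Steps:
$P{\left(E,t \right)} = \frac{1}{2 t}$
$V{\left(Z \right)} = 4 + Z$
$x{\left(p \right)} = 1$ ($x{\left(p \right)} = \frac{2 p}{2 p} = 2 p \frac{1}{2 p} = 1$)
$v{\left(r \right)} = \left(1 + r\right) \left(-112 + r\right)$ ($v{\left(r \right)} = \left(-112 + r\right) \left(1 + r\right) = \left(1 + r\right) \left(-112 + r\right)$)
$-8093 + v{\left(V{\left(P{\left(6,4 \right)} \right)} \right)} = -8093 - \left(112 - \left(4 + \frac{1}{2 \cdot 4}\right)^{2} + 111 \left(4 + \frac{1}{2 \cdot 4}\right)\right) = -8093 - \left(112 - \left(4 + \frac{1}{2} \cdot \frac{1}{4}\right)^{2} + 111 \left(4 + \frac{1}{2} \cdot \frac{1}{4}\right)\right) = -8093 - \left(112 - \left(4 + \frac{1}{8}\right)^{2} + 111 \left(4 + \frac{1}{8}\right)\right) = -8093 - \left(\frac{4559}{8} - \frac{1089}{64}\right) = -8093 - \frac{35383}{64} = - \frac{553335}{64}$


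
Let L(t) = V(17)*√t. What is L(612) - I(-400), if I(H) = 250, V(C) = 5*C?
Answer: -250 + 510*√17 ≈ 1852.8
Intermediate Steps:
L(t) = 85*√t (L(t) = (5*17)*√t = 85*√t)
L(612) - I(-400) = 85*√612 - 1*250 = 85*(6*√17) - 250 = 510*√17 - 250 = -250 + 510*√17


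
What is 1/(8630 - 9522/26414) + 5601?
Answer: 638355219256/113971649 ≈ 5601.0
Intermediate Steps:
1/(8630 - 9522/26414) + 5601 = 1/(8630 - 9522*1/26414) + 5601 = 1/(8630 - 4761/13207) + 5601 = 1/(113971649/13207) + 5601 = 13207/113971649 + 5601 = 638355219256/113971649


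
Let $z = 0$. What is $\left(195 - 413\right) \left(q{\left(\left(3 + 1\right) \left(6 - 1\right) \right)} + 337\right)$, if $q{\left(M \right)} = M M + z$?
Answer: $-160666$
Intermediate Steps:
$q{\left(M \right)} = M^{2}$ ($q{\left(M \right)} = M M + 0 = M^{2} + 0 = M^{2}$)
$\left(195 - 413\right) \left(q{\left(\left(3 + 1\right) \left(6 - 1\right) \right)} + 337\right) = \left(195 - 413\right) \left(\left(\left(3 + 1\right) \left(6 - 1\right)\right)^{2} + 337\right) = - 218 \left(\left(4 \cdot 5\right)^{2} + 337\right) = - 218 \left(20^{2} + 337\right) = - 218 \left(400 + 337\right) = \left(-218\right) 737 = -160666$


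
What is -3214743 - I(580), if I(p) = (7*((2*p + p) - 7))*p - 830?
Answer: -10249893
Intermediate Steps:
I(p) = -830 + p*(-49 + 21*p) (I(p) = (7*(3*p - 7))*p - 830 = (7*(-7 + 3*p))*p - 830 = (-49 + 21*p)*p - 830 = p*(-49 + 21*p) - 830 = -830 + p*(-49 + 21*p))
-3214743 - I(580) = -3214743 - (-830 - 49*580 + 21*580²) = -3214743 - (-830 - 28420 + 21*336400) = -3214743 - (-830 - 28420 + 7064400) = -3214743 - 1*7035150 = -3214743 - 7035150 = -10249893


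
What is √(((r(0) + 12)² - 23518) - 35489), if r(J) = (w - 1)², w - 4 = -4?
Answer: I*√58838 ≈ 242.57*I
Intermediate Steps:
w = 0 (w = 4 - 4 = 0)
r(J) = 1 (r(J) = (0 - 1)² = (-1)² = 1)
√(((r(0) + 12)² - 23518) - 35489) = √(((1 + 12)² - 23518) - 35489) = √((13² - 23518) - 35489) = √((169 - 23518) - 35489) = √(-23349 - 35489) = √(-58838) = I*√58838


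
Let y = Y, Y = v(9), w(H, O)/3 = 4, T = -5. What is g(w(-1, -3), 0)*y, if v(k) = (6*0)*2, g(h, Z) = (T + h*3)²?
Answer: 0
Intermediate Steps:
w(H, O) = 12 (w(H, O) = 3*4 = 12)
g(h, Z) = (-5 + 3*h)² (g(h, Z) = (-5 + h*3)² = (-5 + 3*h)²)
v(k) = 0 (v(k) = 0*2 = 0)
Y = 0
y = 0
g(w(-1, -3), 0)*y = (-5 + 3*12)²*0 = (-5 + 36)²*0 = 31²*0 = 961*0 = 0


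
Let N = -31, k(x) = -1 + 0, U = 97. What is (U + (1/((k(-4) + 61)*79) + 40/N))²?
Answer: 197785154359321/21591363600 ≈ 9160.4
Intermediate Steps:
k(x) = -1
(U + (1/((k(-4) + 61)*79) + 40/N))² = (97 + (1/((-1 + 61)*79) + 40/(-31)))² = (97 + ((1/79)/60 + 40*(-1/31)))² = (97 + ((1/60)*(1/79) - 40/31))² = (97 + (1/4740 - 40/31))² = (97 - 189569/146940)² = (14063611/146940)² = 197785154359321/21591363600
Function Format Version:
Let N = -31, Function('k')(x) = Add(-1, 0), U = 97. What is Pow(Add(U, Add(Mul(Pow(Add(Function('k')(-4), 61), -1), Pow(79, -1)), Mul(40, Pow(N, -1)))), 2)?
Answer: Rational(197785154359321, 21591363600) ≈ 9160.4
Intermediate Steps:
Function('k')(x) = -1
Pow(Add(U, Add(Mul(Pow(Add(Function('k')(-4), 61), -1), Pow(79, -1)), Mul(40, Pow(N, -1)))), 2) = Pow(Add(97, Add(Mul(Pow(Add(-1, 61), -1), Pow(79, -1)), Mul(40, Pow(-31, -1)))), 2) = Pow(Add(97, Add(Mul(Pow(60, -1), Rational(1, 79)), Mul(40, Rational(-1, 31)))), 2) = Pow(Add(97, Add(Mul(Rational(1, 60), Rational(1, 79)), Rational(-40, 31))), 2) = Pow(Add(97, Add(Rational(1, 4740), Rational(-40, 31))), 2) = Pow(Add(97, Rational(-189569, 146940)), 2) = Pow(Rational(14063611, 146940), 2) = Rational(197785154359321, 21591363600)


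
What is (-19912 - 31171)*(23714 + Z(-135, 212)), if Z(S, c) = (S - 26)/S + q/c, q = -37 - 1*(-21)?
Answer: -8667848391029/7155 ≈ -1.2114e+9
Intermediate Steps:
q = -16 (q = -37 + 21 = -16)
Z(S, c) = -16/c + (-26 + S)/S (Z(S, c) = (S - 26)/S - 16/c = (-26 + S)/S - 16/c = -16/c + (-26 + S)/S)
(-19912 - 31171)*(23714 + Z(-135, 212)) = (-19912 - 31171)*(23714 + (1 - 26/(-135) - 16/212)) = -51083*(23714 + (1 - 26*(-1/135) - 16*1/212)) = -51083*(23714 + (1 + 26/135 - 4/53)) = -51083*(23714 + 7993/7155) = -51083*169681663/7155 = -8667848391029/7155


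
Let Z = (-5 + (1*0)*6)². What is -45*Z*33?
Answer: -37125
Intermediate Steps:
Z = 25 (Z = (-5 + 0*6)² = (-5 + 0)² = (-5)² = 25)
-45*Z*33 = -45*25*33 = -1125*33 = -37125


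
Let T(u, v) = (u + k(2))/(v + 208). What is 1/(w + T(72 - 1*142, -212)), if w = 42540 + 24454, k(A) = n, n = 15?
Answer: 4/268031 ≈ 1.4924e-5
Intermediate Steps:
k(A) = 15
w = 66994
T(u, v) = (15 + u)/(208 + v) (T(u, v) = (u + 15)/(v + 208) = (15 + u)/(208 + v))
1/(w + T(72 - 1*142, -212)) = 1/(66994 + (15 + (72 - 1*142))/(208 - 212)) = 1/(66994 + (15 + (72 - 142))/(-4)) = 1/(66994 - (15 - 70)/4) = 1/(66994 - 1/4*(-55)) = 1/(66994 + 55/4) = 1/(268031/4) = 4/268031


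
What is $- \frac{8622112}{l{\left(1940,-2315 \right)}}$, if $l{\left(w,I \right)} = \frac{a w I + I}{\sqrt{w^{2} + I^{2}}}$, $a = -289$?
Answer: $- \frac{8622112 \sqrt{364913}}{259585117} \approx -20.065$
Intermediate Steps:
$l{\left(w,I \right)} = \frac{I - 289 I w}{\sqrt{I^{2} + w^{2}}}$ ($l{\left(w,I \right)} = \frac{- 289 w I + I}{\sqrt{w^{2} + I^{2}}} = \frac{- 289 I w + I}{\sqrt{I^{2} + w^{2}}} = \frac{I - 289 I w}{\sqrt{I^{2} + w^{2}}}$)
$- \frac{8622112}{l{\left(1940,-2315 \right)}} = - \frac{8622112}{\left(-2315\right) \frac{1}{\sqrt{\left(-2315\right)^{2} + 1940^{2}}} \left(1 - 560660\right)} = - \frac{8622112}{\left(-2315\right) \frac{1}{\sqrt{5359225 + 3763600}} \left(1 - 560660\right)} = - \frac{8622112}{\left(-2315\right) \frac{1}{\sqrt{9122825}} \left(-560659\right)} = - \frac{8622112}{\left(-2315\right) \frac{\sqrt{364913}}{1824565} \left(-560659\right)} = - \frac{8622112}{\frac{259585117}{364913} \sqrt{364913}} = - 8622112 \frac{\sqrt{364913}}{259585117} = - \frac{8622112 \sqrt{364913}}{259585117}$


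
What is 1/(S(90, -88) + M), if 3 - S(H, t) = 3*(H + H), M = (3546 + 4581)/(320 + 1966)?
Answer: -254/135495 ≈ -0.0018746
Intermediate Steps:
M = 903/254 (M = 8127/2286 = 8127*(1/2286) = 903/254 ≈ 3.5551)
S(H, t) = 3 - 6*H (S(H, t) = 3 - 3*(H + H) = 3 - 3*2*H = 3 - 6*H)
1/(S(90, -88) + M) = 1/((3 - 6*90) + 903/254) = 1/((3 - 540) + 903/254) = 1/(-537 + 903/254) = 1/(-135495/254) = -254/135495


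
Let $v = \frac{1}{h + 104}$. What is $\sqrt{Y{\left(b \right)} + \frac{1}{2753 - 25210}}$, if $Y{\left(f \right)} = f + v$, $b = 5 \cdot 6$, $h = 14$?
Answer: $\frac{\sqrt{210722430861194}}{2649926} \approx 5.478$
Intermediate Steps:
$b = 30$
$v = \frac{1}{118}$ ($v = \frac{1}{14 + 104} = \frac{1}{118} \approx 0.0084746$)
$Y{\left(f \right)} = \frac{1}{118} + f$ ($Y{\left(f \right)} = f + \frac{1}{118} = \frac{1}{118} + f$)
$\sqrt{Y{\left(b \right)} + \frac{1}{2753 - 25210}} = \sqrt{\left(\frac{1}{118} + 30\right) + \frac{1}{2753 - 25210}} = \sqrt{\frac{3541}{118} + \frac{1}{-22457}} = \sqrt{\frac{3541}{118} - \frac{1}{22457}} = \sqrt{\frac{79520119}{2649926}} = \frac{\sqrt{210722430861194}}{2649926}$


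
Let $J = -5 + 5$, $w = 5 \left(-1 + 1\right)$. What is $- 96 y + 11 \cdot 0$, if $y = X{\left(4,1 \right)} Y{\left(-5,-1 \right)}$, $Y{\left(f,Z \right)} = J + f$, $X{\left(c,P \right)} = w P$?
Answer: $0$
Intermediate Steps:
$w = 0$ ($w = 5 \cdot 0 = 0$)
$J = 0$
$X{\left(c,P \right)} = 0$ ($X{\left(c,P \right)} = 0 P = 0$)
$Y{\left(f,Z \right)} = f$ ($Y{\left(f,Z \right)} = 0 + f = f$)
$y = 0$ ($y = 0 \left(-5\right) = 0$)
$- 96 y + 11 \cdot 0 = \left(-96\right) 0 + 11 \cdot 0 = 0 + 0 = 0$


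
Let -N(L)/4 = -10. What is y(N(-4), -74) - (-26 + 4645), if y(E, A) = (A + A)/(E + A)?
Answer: -78449/17 ≈ -4614.6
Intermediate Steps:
N(L) = 40 (N(L) = -4*(-10) = 40)
y(E, A) = 2*A/(A + E) (y(E, A) = (2*A)/(A + E) = 2*A/(A + E))
y(N(-4), -74) - (-26 + 4645) = 2*(-74)/(-74 + 40) - (-26 + 4645) = 2*(-74)/(-34) - 1*4619 = 2*(-74)*(-1/34) - 4619 = 74/17 - 4619 = -78449/17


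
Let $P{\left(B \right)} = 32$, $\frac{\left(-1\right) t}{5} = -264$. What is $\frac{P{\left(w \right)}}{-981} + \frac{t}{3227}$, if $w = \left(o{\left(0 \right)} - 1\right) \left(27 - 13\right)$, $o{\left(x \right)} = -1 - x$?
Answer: $\frac{1191656}{3165687} \approx 0.37643$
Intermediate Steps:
$t = 1320$ ($t = \left(-5\right) \left(-264\right) = 1320$)
$w = -28$ ($w = \left(\left(-1 - 0\right) - 1\right) \left(27 - 13\right) = \left(\left(-1 + 0\right) - 1\right) 14 = \left(-1 - 1\right) 14 = \left(-2\right) 14 = -28$)
$\frac{P{\left(w \right)}}{-981} + \frac{t}{3227} = \frac{32}{-981} + \frac{1320}{3227} = 32 \left(- \frac{1}{981}\right) + 1320 \cdot \frac{1}{3227} = - \frac{32}{981} + \frac{1320}{3227} = \frac{1191656}{3165687}$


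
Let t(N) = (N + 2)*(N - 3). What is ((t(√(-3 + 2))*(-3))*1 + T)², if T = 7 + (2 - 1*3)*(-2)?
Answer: 891 + 180*I ≈ 891.0 + 180.0*I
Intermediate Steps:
t(N) = (-3 + N)*(2 + N) (t(N) = (2 + N)*(-3 + N) = (-3 + N)*(2 + N))
T = 9 (T = 7 + (2 - 3)*(-2) = 7 - 1*(-2) = 7 + 2 = 9)
((t(√(-3 + 2))*(-3))*1 + T)² = (((-6 + (√(-3 + 2))² - √(-3 + 2))*(-3))*1 + 9)² = (((-6 + (√(-1))² - √(-1))*(-3))*1 + 9)² = (((-6 + I² - I)*(-3))*1 + 9)² = (((-6 - 1 - I)*(-3))*1 + 9)² = (((-7 - I)*(-3))*1 + 9)² = ((21 + 3*I)*1 + 9)² = ((21 + 3*I) + 9)² = (30 + 3*I)²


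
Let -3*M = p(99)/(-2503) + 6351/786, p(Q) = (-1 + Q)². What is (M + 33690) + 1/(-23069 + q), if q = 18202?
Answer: 322572631498181/9575131386 ≈ 33689.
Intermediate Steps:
M = -2782603/1967358 (M = -((-1 + 99)²/(-2503) + 6351/786)/3 = -(98²*(-1/2503) + 6351*(1/786))/3 = -(9604*(-1/2503) + 2117/262)/3 = -(-9604/2503 + 2117/262)/3 = -⅓*2782603/655786 = -2782603/1967358 ≈ -1.4144)
(M + 33690) + 1/(-23069 + q) = (-2782603/1967358 + 33690) + 1/(-23069 + 18202) = 66277508417/1967358 + 1/(-4867) = 66277508417/1967358 - 1/4867 = 322572631498181/9575131386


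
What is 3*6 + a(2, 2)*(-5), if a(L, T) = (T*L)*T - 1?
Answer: -17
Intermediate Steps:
a(L, T) = -1 + L*T**2 (a(L, T) = (L*T)*T - 1 = L*T**2 - 1 = -1 + L*T**2)
3*6 + a(2, 2)*(-5) = 3*6 + (-1 + 2*2**2)*(-5) = 18 + (-1 + 2*4)*(-5) = 18 + (-1 + 8)*(-5) = 18 + 7*(-5) = 18 - 35 = -17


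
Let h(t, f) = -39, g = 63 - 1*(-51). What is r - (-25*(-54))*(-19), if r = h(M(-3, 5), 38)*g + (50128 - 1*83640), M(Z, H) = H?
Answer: -12308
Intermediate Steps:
g = 114 (g = 63 + 51 = 114)
r = -37958 (r = -39*114 + (50128 - 1*83640) = -4446 + (50128 - 83640) = -4446 - 33512 = -37958)
r - (-25*(-54))*(-19) = -37958 - (-25*(-54))*(-19) = -37958 - 1350*(-19) = -37958 - 1*(-25650) = -37958 + 25650 = -12308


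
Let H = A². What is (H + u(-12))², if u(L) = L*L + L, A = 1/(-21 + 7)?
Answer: 669412129/38416 ≈ 17425.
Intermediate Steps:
A = -1/14 (A = 1/(-14) = -1/14 ≈ -0.071429)
H = 1/196 (H = (-1/14)² = 1/196 ≈ 0.0051020)
u(L) = L + L² (u(L) = L² + L = L + L²)
(H + u(-12))² = (1/196 - 12*(1 - 12))² = (1/196 - 12*(-11))² = (1/196 + 132)² = (25873/196)² = 669412129/38416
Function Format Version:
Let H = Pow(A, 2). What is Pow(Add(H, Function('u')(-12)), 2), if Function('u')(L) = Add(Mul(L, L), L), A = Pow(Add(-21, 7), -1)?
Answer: Rational(669412129, 38416) ≈ 17425.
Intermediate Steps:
A = Rational(-1, 14) (A = Pow(-14, -1) = Rational(-1, 14) ≈ -0.071429)
H = Rational(1, 196) (H = Pow(Rational(-1, 14), 2) = Rational(1, 196) ≈ 0.0051020)
Function('u')(L) = Add(L, Pow(L, 2)) (Function('u')(L) = Add(Pow(L, 2), L) = Add(L, Pow(L, 2)))
Pow(Add(H, Function('u')(-12)), 2) = Pow(Add(Rational(1, 196), Mul(-12, Add(1, -12))), 2) = Pow(Add(Rational(1, 196), Mul(-12, -11)), 2) = Pow(Add(Rational(1, 196), 132), 2) = Pow(Rational(25873, 196), 2) = Rational(669412129, 38416)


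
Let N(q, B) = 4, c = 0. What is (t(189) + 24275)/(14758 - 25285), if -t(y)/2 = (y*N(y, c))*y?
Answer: 9017/363 ≈ 24.840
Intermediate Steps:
t(y) = -8*y² (t(y) = -2*y*4*y = -2*4*y*y = -8*y²)
(t(189) + 24275)/(14758 - 25285) = (-8*189² + 24275)/(14758 - 25285) = (-8*35721 + 24275)/(-10527) = (-285768 + 24275)*(-1/10527) = -261493*(-1/10527) = 9017/363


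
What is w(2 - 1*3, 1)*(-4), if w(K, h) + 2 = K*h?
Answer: 12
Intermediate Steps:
w(K, h) = -2 + K*h
w(2 - 1*3, 1)*(-4) = (-2 + (2 - 1*3)*1)*(-4) = (-2 + (2 - 3)*1)*(-4) = (-2 - 1*1)*(-4) = (-2 - 1)*(-4) = -3*(-4) = 12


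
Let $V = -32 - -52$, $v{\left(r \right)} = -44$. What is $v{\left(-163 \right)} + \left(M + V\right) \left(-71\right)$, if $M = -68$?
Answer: $3364$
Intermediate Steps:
$V = 20$ ($V = -32 + 52 = 20$)
$v{\left(-163 \right)} + \left(M + V\right) \left(-71\right) = -44 + \left(-68 + 20\right) \left(-71\right) = -44 - -3408 = -44 + 3408 = 3364$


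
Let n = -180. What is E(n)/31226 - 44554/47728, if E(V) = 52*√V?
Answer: -22277/23864 + 12*I*√5/1201 ≈ -0.9335 + 0.022342*I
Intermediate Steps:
E(n)/31226 - 44554/47728 = (52*√(-180))/31226 - 44554/47728 = (52*(6*I*√5))*(1/31226) - 44554*1/47728 = (312*I*√5)*(1/31226) - 22277/23864 = 12*I*√5/1201 - 22277/23864 = -22277/23864 + 12*I*√5/1201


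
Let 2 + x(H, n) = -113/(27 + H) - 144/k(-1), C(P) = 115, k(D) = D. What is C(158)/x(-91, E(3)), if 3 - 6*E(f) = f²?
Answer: 7360/9201 ≈ 0.79991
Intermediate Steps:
E(f) = ½ - f²/6
x(H, n) = 142 - 113/(27 + H) (x(H, n) = -2 + (-113/(27 + H) - 144/(-1)) = -2 + (-113/(27 + H) - 144*(-1)) = -2 + (-113/(27 + H) + 144) = -2 + (144 - 113/(27 + H)) = 142 - 113/(27 + H))
C(158)/x(-91, E(3)) = 115/(((3721 + 142*(-91))/(27 - 91))) = 115/(((3721 - 12922)/(-64))) = 115/((-1/64*(-9201))) = 115/(9201/64) = 115*(64/9201) = 7360/9201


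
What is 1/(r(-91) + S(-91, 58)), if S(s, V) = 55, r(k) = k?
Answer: -1/36 ≈ -0.027778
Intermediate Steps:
1/(r(-91) + S(-91, 58)) = 1/(-91 + 55) = 1/(-36) = -1/36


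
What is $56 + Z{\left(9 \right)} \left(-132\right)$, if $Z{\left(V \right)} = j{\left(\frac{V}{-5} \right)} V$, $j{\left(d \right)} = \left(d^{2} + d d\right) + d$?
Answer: $- \frac{137596}{25} \approx -5503.8$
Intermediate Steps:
$j{\left(d \right)} = d + 2 d^{2}$ ($j{\left(d \right)} = \left(d^{2} + d^{2}\right) + d = 2 d^{2} + d = d + 2 d^{2}$)
$Z{\left(V \right)} = - \frac{V^{2} \left(1 - \frac{2 V}{5}\right)}{5}$ ($Z{\left(V \right)} = \frac{V}{-5} \left(1 + 2 \frac{V}{-5}\right) V = V \left(- \frac{1}{5}\right) \left(1 + 2 V \left(- \frac{1}{5}\right)\right) V = - \frac{V}{5} \left(1 + 2 \left(- \frac{V}{5}\right)\right) V = - \frac{V}{5} \left(1 - \frac{2 V}{5}\right) V = - \frac{V \left(1 - \frac{2 V}{5}\right)}{5} V = - \frac{V^{2} \left(1 - \frac{2 V}{5}\right)}{5}$)
$56 + Z{\left(9 \right)} \left(-132\right) = 56 + \frac{9^{2} \left(-5 + 2 \cdot 9\right)}{25} \left(-132\right) = 56 + \frac{1}{25} \cdot 81 \left(-5 + 18\right) \left(-132\right) = 56 + \frac{1}{25} \cdot 81 \cdot 13 \left(-132\right) = 56 + \frac{1053}{25} \left(-132\right) = 56 - \frac{138996}{25} = - \frac{137596}{25}$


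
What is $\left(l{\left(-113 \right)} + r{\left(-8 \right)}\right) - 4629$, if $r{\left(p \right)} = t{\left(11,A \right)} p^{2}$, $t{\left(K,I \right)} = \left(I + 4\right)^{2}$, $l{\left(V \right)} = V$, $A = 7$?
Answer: $3002$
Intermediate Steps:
$t{\left(K,I \right)} = \left(4 + I\right)^{2}$
$r{\left(p \right)} = 121 p^{2}$ ($r{\left(p \right)} = \left(4 + 7\right)^{2} p^{2} = 11^{2} p^{2} = 121 p^{2}$)
$\left(l{\left(-113 \right)} + r{\left(-8 \right)}\right) - 4629 = \left(-113 + 121 \left(-8\right)^{2}\right) - 4629 = \left(-113 + 121 \cdot 64\right) - 4629 = \left(-113 + 7744\right) - 4629 = 7631 - 4629 = 3002$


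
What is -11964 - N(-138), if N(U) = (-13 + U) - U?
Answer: -11951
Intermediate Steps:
N(U) = -13
-11964 - N(-138) = -11964 - 1*(-13) = -11964 + 13 = -11951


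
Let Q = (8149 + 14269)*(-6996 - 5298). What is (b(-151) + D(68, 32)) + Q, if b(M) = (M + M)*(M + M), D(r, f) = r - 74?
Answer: -275515694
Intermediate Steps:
D(r, f) = -74 + r
b(M) = 4*M² (b(M) = (2*M)*(2*M) = 4*M²)
Q = -275606892 (Q = 22418*(-12294) = -275606892)
(b(-151) + D(68, 32)) + Q = (4*(-151)² + (-74 + 68)) - 275606892 = (4*22801 - 6) - 275606892 = (91204 - 6) - 275606892 = 91198 - 275606892 = -275515694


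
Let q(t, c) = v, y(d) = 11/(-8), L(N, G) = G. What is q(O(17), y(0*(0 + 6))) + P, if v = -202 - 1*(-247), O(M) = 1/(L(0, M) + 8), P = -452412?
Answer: -452367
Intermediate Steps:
O(M) = 1/(8 + M) (O(M) = 1/(M + 8) = 1/(8 + M))
v = 45 (v = -202 + 247 = 45)
y(d) = -11/8 (y(d) = 11*(-⅛) = -11/8)
q(t, c) = 45
q(O(17), y(0*(0 + 6))) + P = 45 - 452412 = -452367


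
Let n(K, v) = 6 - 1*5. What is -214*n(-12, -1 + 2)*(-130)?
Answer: 27820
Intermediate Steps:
n(K, v) = 1 (n(K, v) = 6 - 5 = 1)
-214*n(-12, -1 + 2)*(-130) = -214*1*(-130) = -214*(-130) = 27820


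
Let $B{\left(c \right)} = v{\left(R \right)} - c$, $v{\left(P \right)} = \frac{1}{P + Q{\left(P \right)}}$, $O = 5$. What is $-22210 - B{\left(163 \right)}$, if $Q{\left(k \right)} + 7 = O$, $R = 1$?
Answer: $-22046$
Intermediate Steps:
$Q{\left(k \right)} = -2$ ($Q{\left(k \right)} = -7 + 5 = -2$)
$v{\left(P \right)} = \frac{1}{-2 + P}$ ($v{\left(P \right)} = \frac{1}{P - 2} = \frac{1}{-2 + P}$)
$B{\left(c \right)} = -1 - c$ ($B{\left(c \right)} = \frac{1}{-2 + 1} - c = \frac{1}{-1} - c = -1 - c$)
$-22210 - B{\left(163 \right)} = -22210 - \left(-1 - 163\right) = -22210 - -164 = -22210 + 164 = -22046$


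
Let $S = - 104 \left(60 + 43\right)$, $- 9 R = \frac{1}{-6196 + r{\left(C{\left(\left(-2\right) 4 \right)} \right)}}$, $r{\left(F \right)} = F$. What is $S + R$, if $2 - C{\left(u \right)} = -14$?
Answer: $- \frac{595801439}{55620} \approx -10712.0$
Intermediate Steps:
$C{\left(u \right)} = 16$ ($C{\left(u \right)} = 2 - -14 = 2 + 14 = 16$)
$R = \frac{1}{55620}$ ($R = - \frac{1}{9 \left(-6196 + 16\right)} = - \frac{1}{9 \left(-6180\right)} = \left(- \frac{1}{9}\right) \left(- \frac{1}{6180}\right) = \frac{1}{55620} \approx 1.7979 \cdot 10^{-5}$)
$S = -10712$ ($S = \left(-104\right) 103 = -10712$)
$S + R = -10712 + \frac{1}{55620} = - \frac{595801439}{55620}$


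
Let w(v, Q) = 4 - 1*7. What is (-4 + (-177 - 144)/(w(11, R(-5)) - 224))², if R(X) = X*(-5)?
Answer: 344569/51529 ≈ 6.6869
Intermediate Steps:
R(X) = -5*X
w(v, Q) = -3 (w(v, Q) = 4 - 7 = -3)
(-4 + (-177 - 144)/(w(11, R(-5)) - 224))² = (-4 + (-177 - 144)/(-3 - 224))² = (-4 - 321/(-227))² = (-4 - 321*(-1/227))² = (-4 + 321/227)² = (-587/227)² = 344569/51529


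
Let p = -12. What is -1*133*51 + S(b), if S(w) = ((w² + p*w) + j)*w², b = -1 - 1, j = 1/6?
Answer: -20011/3 ≈ -6670.3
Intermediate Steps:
j = ⅙ ≈ 0.16667
b = -2
S(w) = w²*(⅙ + w² - 12*w) (S(w) = ((w² - 12*w) + ⅙)*w² = (⅙ + w² - 12*w)*w² = w²*(⅙ + w² - 12*w))
-1*133*51 + S(b) = -1*133*51 + (-2)²*(⅙ + (-2)² - 12*(-2)) = -133*51 + 4*(⅙ + 4 + 24) = -6783 + 4*(169/6) = -6783 + 338/3 = -20011/3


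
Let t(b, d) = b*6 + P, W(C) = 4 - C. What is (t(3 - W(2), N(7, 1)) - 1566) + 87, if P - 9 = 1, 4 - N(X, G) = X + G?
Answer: -1463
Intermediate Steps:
N(X, G) = 4 - G - X (N(X, G) = 4 - (X + G) = 4 - (G + X) = 4 + (-G - X) = 4 - G - X)
P = 10 (P = 9 + 1 = 10)
t(b, d) = 10 + 6*b (t(b, d) = b*6 + 10 = 6*b + 10 = 10 + 6*b)
(t(3 - W(2), N(7, 1)) - 1566) + 87 = ((10 + 6*(3 - (4 - 1*2))) - 1566) + 87 = ((10 + 6*(3 - (4 - 2))) - 1566) + 87 = ((10 + 6*(3 - 1*2)) - 1566) + 87 = ((10 + 6*(3 - 2)) - 1566) + 87 = ((10 + 6*1) - 1566) + 87 = ((10 + 6) - 1566) + 87 = (16 - 1566) + 87 = -1550 + 87 = -1463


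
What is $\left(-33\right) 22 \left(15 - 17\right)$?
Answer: $1452$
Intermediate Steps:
$\left(-33\right) 22 \left(15 - 17\right) = \left(-726\right) \left(-2\right) = 1452$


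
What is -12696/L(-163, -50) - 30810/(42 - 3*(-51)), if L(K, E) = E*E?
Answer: -101924/625 ≈ -163.08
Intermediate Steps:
L(K, E) = E**2
-12696/L(-163, -50) - 30810/(42 - 3*(-51)) = -12696/((-50)**2) - 30810/(42 - 3*(-51)) = -12696/2500 - 30810/(42 + 153) = -12696*1/2500 - 30810/195 = -3174/625 - 30810*1/195 = -3174/625 - 158 = -101924/625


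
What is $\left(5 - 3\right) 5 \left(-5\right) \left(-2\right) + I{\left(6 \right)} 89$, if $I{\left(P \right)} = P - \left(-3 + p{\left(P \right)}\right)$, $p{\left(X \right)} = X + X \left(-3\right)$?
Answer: $1969$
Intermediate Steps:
$p{\left(X \right)} = - 2 X$ ($p{\left(X \right)} = X - 3 X = - 2 X$)
$I{\left(P \right)} = 3 + 3 P$ ($I{\left(P \right)} = P - \left(-3 - 2 P\right) = P + \left(3 + 2 P\right) = 3 + 3 P$)
$\left(5 - 3\right) 5 \left(-5\right) \left(-2\right) + I{\left(6 \right)} 89 = \left(5 - 3\right) 5 \left(-5\right) \left(-2\right) + \left(3 + 3 \cdot 6\right) 89 = 2 \cdot 5 \left(-5\right) \left(-2\right) + \left(3 + 18\right) 89 = 10 \left(-5\right) \left(-2\right) + 21 \cdot 89 = \left(-50\right) \left(-2\right) + 1869 = 100 + 1869 = 1969$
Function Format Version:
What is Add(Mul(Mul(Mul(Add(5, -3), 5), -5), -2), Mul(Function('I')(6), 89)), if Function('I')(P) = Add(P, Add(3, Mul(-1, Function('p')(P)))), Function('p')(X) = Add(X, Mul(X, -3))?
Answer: 1969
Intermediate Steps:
Function('p')(X) = Mul(-2, X) (Function('p')(X) = Add(X, Mul(-3, X)) = Mul(-2, X))
Function('I')(P) = Add(3, Mul(3, P)) (Function('I')(P) = Add(P, Add(3, Mul(-1, Mul(-2, P)))) = Add(P, Add(3, Mul(2, P))) = Add(3, Mul(3, P)))
Add(Mul(Mul(Mul(Add(5, -3), 5), -5), -2), Mul(Function('I')(6), 89)) = Add(Mul(Mul(Mul(Add(5, -3), 5), -5), -2), Mul(Add(3, Mul(3, 6)), 89)) = Add(Mul(Mul(Mul(2, 5), -5), -2), Mul(Add(3, 18), 89)) = Add(Mul(Mul(10, -5), -2), Mul(21, 89)) = Add(Mul(-50, -2), 1869) = Add(100, 1869) = 1969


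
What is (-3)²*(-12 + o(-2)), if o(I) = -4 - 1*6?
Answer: -198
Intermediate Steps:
o(I) = -10 (o(I) = -4 - 6 = -10)
(-3)²*(-12 + o(-2)) = (-3)²*(-12 - 10) = 9*(-22) = -198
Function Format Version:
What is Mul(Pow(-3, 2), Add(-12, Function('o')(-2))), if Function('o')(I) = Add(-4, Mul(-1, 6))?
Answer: -198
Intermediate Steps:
Function('o')(I) = -10 (Function('o')(I) = Add(-4, -6) = -10)
Mul(Pow(-3, 2), Add(-12, Function('o')(-2))) = Mul(Pow(-3, 2), Add(-12, -10)) = Mul(9, -22) = -198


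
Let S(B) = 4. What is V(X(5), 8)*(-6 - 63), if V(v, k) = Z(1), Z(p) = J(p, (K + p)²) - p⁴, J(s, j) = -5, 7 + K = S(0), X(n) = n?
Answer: 414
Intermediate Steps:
K = -3 (K = -7 + 4 = -3)
Z(p) = -5 - p⁴
V(v, k) = -6 (V(v, k) = -5 - 1*1⁴ = -5 - 1*1 = -5 - 1 = -6)
V(X(5), 8)*(-6 - 63) = -6*(-6 - 63) = -6*(-69) = 414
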